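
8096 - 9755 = - 1659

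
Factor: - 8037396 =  - 2^2*3^2*17^1*23^1*571^1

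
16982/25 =16982/25  =  679.28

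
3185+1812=4997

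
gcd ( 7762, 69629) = 1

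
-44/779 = -44/779 = - 0.06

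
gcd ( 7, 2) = 1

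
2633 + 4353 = 6986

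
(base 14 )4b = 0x43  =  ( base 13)52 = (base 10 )67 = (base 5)232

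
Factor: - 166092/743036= -3^1* 7^( - 2)*17^(  -  1 )*223^ (- 1 )*13841^1=- 41523/185759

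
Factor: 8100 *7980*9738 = 629444844000=2^5*3^7*5^3* 7^1*19^1*541^1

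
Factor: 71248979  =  43^1 * 1656953^1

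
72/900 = 2/25 = 0.08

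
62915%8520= 3275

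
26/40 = 13/20 =0.65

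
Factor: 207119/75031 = 359^( - 1)*991^1 = 991/359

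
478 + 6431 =6909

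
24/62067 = 8/20689  =  0.00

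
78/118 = 39/59 =0.66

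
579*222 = 128538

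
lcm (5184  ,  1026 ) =98496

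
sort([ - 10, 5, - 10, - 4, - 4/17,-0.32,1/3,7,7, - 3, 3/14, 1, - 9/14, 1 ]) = [ - 10  , - 10,- 4, - 3,-9/14, - 0.32, - 4/17, 3/14, 1/3, 1, 1,  5,7, 7]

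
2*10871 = 21742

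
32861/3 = 32861/3 = 10953.67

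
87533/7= 87533/7 = 12504.71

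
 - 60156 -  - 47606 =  - 12550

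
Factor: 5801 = 5801^1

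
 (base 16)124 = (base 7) 565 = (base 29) A2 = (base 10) 292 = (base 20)ec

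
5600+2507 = 8107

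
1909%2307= 1909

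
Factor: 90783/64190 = 2^( - 1)*3^2*5^( - 1)*7^ ( - 1)*11^1 = 99/70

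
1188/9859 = 1188/9859 = 0.12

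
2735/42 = 65 + 5/42 = 65.12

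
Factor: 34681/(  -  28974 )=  -79/66 = - 2^( - 1)* 3^( - 1 )*11^( - 1)*79^1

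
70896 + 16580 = 87476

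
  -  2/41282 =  - 1 + 20640/20641 = - 0.00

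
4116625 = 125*32933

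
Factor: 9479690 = 2^1*5^1 * 11^1*86179^1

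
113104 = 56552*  2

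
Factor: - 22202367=-3^1*11^1*672799^1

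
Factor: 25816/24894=2^2*3^( - 3)*7^1  =  28/27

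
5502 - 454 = 5048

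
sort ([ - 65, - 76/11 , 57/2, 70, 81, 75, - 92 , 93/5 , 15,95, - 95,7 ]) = [ - 95,-92, - 65, - 76/11, 7,  15,93/5, 57/2, 70,75, 81,95 ]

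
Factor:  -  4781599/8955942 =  - 2^ (-1)*3^(-1 )*577^1*8287^1 *1492657^( - 1) 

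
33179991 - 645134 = 32534857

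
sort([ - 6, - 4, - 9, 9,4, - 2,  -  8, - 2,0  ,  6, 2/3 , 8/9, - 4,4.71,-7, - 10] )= [  -  10, - 9, - 8, - 7 , - 6,- 4, - 4,-2,- 2,0,2/3,8/9,4,4.71  ,  6,9]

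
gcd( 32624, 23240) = 8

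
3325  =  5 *665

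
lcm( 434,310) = 2170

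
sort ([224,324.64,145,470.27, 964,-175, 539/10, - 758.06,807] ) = [ - 758.06, - 175,539/10, 145,224, 324.64, 470.27, 807,964]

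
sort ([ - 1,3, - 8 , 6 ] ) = [ - 8, - 1, 3, 6] 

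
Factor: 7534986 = 2^1*3^1*1255831^1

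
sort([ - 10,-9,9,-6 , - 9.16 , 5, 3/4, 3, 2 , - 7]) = [-10, - 9.16,-9,-7, - 6,3/4,  2, 3,5,9] 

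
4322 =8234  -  3912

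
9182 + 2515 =11697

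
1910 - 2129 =- 219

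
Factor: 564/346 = 282/173 = 2^1*3^1*47^1*173^( - 1)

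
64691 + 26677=91368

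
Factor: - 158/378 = -3^ ( - 3 )*7^( - 1)*79^1 = - 79/189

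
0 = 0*71734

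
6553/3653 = 6553/3653 = 1.79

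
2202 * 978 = 2153556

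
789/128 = 6 + 21/128 = 6.16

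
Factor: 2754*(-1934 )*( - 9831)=2^2*3^5 *17^1*29^1*113^1*967^1 = 52362226116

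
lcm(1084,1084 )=1084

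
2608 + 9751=12359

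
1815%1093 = 722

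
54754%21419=11916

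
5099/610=8 + 219/610 = 8.36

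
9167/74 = 123 + 65/74  =  123.88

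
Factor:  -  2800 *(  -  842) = 2357600 =2^5 * 5^2 * 7^1*421^1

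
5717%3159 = 2558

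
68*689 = 46852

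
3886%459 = 214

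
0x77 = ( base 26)4F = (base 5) 434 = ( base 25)4J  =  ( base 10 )119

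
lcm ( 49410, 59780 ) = 4842180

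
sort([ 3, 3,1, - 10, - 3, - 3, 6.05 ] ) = [ - 10, - 3, -3,1, 3, 3, 6.05] 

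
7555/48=157+ 19/48 = 157.40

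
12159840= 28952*420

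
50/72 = 25/36 = 0.69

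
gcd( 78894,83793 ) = 3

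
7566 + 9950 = 17516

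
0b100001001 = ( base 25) AF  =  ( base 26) a5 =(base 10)265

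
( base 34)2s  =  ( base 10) 96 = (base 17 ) 5b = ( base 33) 2U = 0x60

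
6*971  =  5826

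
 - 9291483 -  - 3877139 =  - 5414344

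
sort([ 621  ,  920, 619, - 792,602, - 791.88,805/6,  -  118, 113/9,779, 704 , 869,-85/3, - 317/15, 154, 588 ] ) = [ - 792,-791.88, - 118,-85/3,-317/15,113/9, 805/6,154, 588,  602 , 619, 621, 704, 779, 869, 920]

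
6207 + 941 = 7148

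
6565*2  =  13130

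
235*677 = 159095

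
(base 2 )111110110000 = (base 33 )3MN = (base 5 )112031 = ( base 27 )5dk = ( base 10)4016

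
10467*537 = 5620779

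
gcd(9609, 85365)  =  3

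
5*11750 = 58750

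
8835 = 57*155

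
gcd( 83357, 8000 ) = 1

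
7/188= 7/188 = 0.04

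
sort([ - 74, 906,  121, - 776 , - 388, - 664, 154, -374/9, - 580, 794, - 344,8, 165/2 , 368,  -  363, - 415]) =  [-776, - 664,-580, - 415, - 388, - 363, - 344, - 74, - 374/9, 8, 165/2,121, 154, 368,794,906]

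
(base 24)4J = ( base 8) 163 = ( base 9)137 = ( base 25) 4f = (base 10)115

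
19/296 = 19/296 = 0.06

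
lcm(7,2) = 14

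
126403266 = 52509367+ 73893899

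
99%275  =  99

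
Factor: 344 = 2^3*43^1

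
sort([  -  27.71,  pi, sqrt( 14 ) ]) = [- 27.71,pi,sqrt( 14) ] 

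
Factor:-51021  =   - 3^2*5669^1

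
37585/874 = 37585/874 = 43.00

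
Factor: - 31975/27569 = - 5^2*19^( - 1)*1279^1*1451^( - 1 ) 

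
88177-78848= 9329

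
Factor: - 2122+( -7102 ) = -2^3*1153^1 = -9224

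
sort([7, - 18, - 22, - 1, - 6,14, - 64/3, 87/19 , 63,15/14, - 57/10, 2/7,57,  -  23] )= [ - 23 , - 22, - 64/3,-18, - 6, - 57/10, - 1 , 2/7,15/14, 87/19, 7,14, 57,63] 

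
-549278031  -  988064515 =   -  1537342546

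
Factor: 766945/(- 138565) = - 7^ (-1) * 37^ ( - 1)*107^(-1)*157^1*977^1 = - 153389/27713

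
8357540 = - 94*( - 88910)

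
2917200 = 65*44880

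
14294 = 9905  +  4389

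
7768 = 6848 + 920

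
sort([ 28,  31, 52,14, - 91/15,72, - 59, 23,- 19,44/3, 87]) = [  -  59, - 19 , - 91/15,  14, 44/3  ,  23,28 , 31,52, 72,87]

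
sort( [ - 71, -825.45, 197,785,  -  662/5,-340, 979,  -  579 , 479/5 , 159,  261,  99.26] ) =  [ - 825.45, - 579,-340, - 662/5, - 71, 479/5  ,  99.26, 159, 197,  261,785,  979]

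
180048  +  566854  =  746902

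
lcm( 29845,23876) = 119380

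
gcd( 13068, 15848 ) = 4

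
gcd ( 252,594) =18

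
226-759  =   - 533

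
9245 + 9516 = 18761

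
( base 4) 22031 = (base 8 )1215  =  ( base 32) KD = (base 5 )10103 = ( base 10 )653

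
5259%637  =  163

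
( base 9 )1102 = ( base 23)1C7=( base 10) 812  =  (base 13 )4A6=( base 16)32c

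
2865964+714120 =3580084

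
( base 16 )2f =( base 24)1N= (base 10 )47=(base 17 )2d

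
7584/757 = 10 + 14/757 = 10.02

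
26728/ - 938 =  - 29 + 237/469 = - 28.49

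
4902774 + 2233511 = 7136285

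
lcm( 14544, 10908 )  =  43632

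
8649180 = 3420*2529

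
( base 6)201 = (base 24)31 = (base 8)111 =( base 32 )29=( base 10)73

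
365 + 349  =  714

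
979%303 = 70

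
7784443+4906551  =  12690994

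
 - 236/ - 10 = 118/5 = 23.60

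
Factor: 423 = 3^2*47^1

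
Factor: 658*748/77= 6392 = 2^3*17^1*47^1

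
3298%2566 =732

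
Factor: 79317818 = 2^1*17^1*19^1*199^1*617^1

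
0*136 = 0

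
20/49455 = 4/9891= 0.00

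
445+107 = 552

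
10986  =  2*5493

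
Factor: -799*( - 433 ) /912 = 345967/912 = 2^( - 4) * 3^(-1 )* 17^1*19^(-1)*47^1*433^1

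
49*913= 44737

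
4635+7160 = 11795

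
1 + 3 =4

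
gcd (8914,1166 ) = 2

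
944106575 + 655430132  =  1599536707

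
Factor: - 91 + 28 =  -3^2 *7^1 =-63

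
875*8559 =7489125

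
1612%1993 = 1612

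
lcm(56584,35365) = 282920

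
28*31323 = 877044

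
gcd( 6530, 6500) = 10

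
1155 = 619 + 536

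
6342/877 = 7 + 203/877 = 7.23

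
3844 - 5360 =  - 1516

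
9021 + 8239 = 17260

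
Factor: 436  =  2^2*  109^1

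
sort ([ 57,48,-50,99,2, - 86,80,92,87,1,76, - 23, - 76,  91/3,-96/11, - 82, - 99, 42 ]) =[ - 99, - 86, - 82, - 76, - 50, - 23,-96/11,1, 2 , 91/3, 42, 48, 57, 76,  80, 87,  92,99]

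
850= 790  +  60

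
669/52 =669/52 = 12.87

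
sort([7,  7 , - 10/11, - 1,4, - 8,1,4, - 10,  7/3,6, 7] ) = [-10,  -  8, - 1, - 10/11, 1,  7/3 , 4,4,6,  7 , 7,7 ] 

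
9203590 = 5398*1705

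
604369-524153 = 80216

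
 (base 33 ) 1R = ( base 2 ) 111100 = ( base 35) 1p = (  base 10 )60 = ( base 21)2i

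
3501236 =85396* 41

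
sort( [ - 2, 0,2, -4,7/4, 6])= [-4, - 2,0,7/4, 2, 6 ]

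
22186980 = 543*40860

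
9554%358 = 246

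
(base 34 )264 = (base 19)6ic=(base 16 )9d8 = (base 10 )2520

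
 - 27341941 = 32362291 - 59704232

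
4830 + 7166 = 11996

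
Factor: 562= 2^1*281^1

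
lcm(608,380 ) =3040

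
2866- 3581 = - 715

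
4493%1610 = 1273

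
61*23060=1406660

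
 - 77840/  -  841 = 77840/841 = 92.56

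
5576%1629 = 689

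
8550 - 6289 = 2261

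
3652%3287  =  365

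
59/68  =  59/68=0.87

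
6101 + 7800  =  13901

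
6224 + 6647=12871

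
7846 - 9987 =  - 2141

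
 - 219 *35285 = -7727415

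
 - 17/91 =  - 1  +  74/91 = - 0.19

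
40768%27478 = 13290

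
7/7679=1/1097 = 0.00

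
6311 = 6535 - 224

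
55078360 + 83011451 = 138089811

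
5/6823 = 5/6823 =0.00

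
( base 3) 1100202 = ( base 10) 992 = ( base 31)110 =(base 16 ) 3E0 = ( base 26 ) 1C4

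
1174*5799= 6808026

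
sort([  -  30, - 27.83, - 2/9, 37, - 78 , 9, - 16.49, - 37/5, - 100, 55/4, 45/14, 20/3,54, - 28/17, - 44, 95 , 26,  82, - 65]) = [ - 100, - 78, - 65, - 44, - 30 , -27.83, - 16.49 , - 37/5, - 28/17, - 2/9,  45/14 , 20/3,9,55/4,26, 37,54, 82,95] 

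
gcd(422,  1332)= 2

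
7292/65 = 112+12/65  =  112.18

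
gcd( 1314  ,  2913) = 3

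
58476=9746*6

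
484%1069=484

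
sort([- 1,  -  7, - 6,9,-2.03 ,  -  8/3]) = [- 7, - 6, - 8/3 , - 2.03, - 1,9]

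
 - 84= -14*6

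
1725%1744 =1725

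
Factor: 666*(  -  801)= -533466 = -2^1*3^4*37^1 * 89^1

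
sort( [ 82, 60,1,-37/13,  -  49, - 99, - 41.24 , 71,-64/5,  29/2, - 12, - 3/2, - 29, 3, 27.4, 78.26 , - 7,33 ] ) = [ -99,-49,  -  41.24, - 29 ,-64/5, - 12, - 7, - 37/13,-3/2, 1, 3,29/2,27.4,33, 60,71, 78.26, 82]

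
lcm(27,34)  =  918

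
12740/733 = 17+279/733 = 17.38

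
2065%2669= 2065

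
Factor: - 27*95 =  - 2565 = -3^3*5^1*19^1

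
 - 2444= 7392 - 9836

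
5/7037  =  5/7037  =  0.00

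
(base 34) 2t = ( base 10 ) 97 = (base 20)4h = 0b1100001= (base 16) 61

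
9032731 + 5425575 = 14458306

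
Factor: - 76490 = -2^1 * 5^1*7649^1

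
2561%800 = 161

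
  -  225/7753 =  - 225/7753  =  -0.03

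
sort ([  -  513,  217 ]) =[ - 513, 217 ]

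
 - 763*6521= -4975523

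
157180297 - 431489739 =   -  274309442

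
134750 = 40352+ 94398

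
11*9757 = 107327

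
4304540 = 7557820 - 3253280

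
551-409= 142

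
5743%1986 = 1771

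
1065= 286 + 779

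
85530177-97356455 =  - 11826278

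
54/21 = 2 + 4/7 = 2.57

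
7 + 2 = 9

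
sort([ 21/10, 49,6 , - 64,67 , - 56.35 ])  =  [ - 64,- 56.35,21/10, 6,49, 67 ]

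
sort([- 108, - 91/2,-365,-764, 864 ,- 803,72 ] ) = [-803,- 764, - 365,  -  108 ,-91/2, 72,864 ]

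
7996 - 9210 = -1214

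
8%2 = 0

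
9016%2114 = 560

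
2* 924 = 1848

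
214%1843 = 214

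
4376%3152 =1224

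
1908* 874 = 1667592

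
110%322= 110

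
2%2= 0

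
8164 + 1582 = 9746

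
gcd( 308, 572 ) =44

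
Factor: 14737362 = 2^1*3^1 * 787^1*3121^1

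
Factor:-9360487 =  - 9360487^1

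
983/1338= 983/1338 = 0.73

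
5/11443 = 5/11443 = 0.00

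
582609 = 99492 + 483117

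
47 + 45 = 92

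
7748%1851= 344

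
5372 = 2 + 5370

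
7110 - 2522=4588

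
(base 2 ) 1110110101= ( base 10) 949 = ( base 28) 15P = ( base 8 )1665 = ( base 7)2524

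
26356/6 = 13178/3 = 4392.67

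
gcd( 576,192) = 192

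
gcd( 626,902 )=2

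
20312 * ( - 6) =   -  121872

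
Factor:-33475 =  -5^2*13^1*103^1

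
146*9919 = 1448174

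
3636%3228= 408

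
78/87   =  26/29 = 0.90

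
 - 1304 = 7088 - 8392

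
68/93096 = 17/23274 = 0.00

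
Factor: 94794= 2^1 *3^1*7^1*37^1 * 61^1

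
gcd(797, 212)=1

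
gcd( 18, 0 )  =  18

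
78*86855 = 6774690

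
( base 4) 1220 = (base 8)150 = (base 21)4k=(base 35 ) 2Y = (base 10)104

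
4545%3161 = 1384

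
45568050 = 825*55234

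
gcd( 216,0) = 216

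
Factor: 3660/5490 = 2/3 = 2^1*3^( - 1)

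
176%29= 2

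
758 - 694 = 64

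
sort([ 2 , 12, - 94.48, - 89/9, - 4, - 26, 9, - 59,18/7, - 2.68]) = [ - 94.48 , - 59, - 26, - 89/9,-4, - 2.68, 2, 18/7, 9, 12] 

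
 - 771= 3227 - 3998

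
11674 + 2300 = 13974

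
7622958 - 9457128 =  - 1834170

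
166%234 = 166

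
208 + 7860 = 8068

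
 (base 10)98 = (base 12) 82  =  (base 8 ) 142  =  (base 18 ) 58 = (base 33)2W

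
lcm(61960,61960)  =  61960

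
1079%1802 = 1079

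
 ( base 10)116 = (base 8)164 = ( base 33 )3H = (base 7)224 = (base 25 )4G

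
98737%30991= 5764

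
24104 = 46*524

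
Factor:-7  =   - 7^1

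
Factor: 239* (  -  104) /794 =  - 12428/397= - 2^2 * 13^1*239^1*397^( - 1 )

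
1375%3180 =1375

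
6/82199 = 6/82199 = 0.00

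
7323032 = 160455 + 7162577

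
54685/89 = 54685/89 = 614.44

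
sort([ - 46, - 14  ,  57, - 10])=[-46,-14,-10, 57 ]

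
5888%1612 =1052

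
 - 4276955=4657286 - 8934241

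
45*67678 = 3045510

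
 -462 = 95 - 557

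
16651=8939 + 7712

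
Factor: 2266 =2^1*11^1 *103^1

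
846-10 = 836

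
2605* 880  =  2292400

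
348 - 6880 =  - 6532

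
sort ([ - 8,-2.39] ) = [ - 8, - 2.39] 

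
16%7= 2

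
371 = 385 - 14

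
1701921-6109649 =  - 4407728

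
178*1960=348880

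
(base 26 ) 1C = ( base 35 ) 13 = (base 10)38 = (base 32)16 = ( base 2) 100110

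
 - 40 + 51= 11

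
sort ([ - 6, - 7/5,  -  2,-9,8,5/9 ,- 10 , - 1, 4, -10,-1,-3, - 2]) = [- 10, - 10,  -  9,-6, - 3, - 2,- 2, - 7/5 , - 1,-1,5/9,4,8]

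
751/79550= 751/79550= 0.01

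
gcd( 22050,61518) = 6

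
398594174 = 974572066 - 575977892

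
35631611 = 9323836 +26307775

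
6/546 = 1/91 = 0.01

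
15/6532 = 15/6532 = 0.00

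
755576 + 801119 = 1556695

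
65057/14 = 65057/14  =  4646.93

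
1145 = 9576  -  8431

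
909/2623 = 909/2623 = 0.35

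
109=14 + 95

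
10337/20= 10337/20 = 516.85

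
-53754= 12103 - 65857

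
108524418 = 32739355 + 75785063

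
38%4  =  2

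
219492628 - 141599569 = 77893059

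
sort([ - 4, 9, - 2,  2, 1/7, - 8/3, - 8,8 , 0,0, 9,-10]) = [ - 10,-8, - 4, - 8/3, - 2 , 0 , 0, 1/7, 2,8,  9,9]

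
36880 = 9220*4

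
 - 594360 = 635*(-936)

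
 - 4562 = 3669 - 8231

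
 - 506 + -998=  - 1504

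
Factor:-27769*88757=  - 7^1*17^1*23^1*227^1*3967^1 = - 2464693133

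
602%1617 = 602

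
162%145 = 17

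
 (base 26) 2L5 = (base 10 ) 1903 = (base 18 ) 5FD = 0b11101101111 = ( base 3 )2121111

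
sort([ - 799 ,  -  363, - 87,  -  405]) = [ - 799, - 405,-363,  -  87 ] 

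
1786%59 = 16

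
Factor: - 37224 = - 2^3  *  3^2*11^1*47^1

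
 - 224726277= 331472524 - 556198801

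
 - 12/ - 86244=1/7187 =0.00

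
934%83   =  21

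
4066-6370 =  - 2304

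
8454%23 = 13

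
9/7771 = 9/7771 = 0.00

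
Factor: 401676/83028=37^( -1) *179^1 =179/37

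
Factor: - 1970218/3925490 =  - 5^(-1 )*392549^( - 1)*985109^1 = - 985109/1962745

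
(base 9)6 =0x6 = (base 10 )6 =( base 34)6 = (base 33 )6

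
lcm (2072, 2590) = 10360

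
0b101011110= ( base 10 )350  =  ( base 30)bk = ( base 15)185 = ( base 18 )118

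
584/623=584/623  =  0.94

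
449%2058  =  449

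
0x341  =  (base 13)4c1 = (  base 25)188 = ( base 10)833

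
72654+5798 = 78452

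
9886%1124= 894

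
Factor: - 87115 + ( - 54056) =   -  3^1*47057^1 = - 141171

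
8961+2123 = 11084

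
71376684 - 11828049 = 59548635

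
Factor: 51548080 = 2^4*5^1 * 17^1 * 29^1*1307^1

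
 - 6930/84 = - 165/2  =  - 82.50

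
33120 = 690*48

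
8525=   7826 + 699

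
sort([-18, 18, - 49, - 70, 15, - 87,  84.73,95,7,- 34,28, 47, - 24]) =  [ - 87, - 70,  -  49, - 34, - 24, - 18,7,  15,18 , 28,47, 84.73 , 95]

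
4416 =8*552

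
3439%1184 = 1071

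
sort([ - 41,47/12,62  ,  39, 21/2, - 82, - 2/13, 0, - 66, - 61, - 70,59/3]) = [ - 82, - 70, - 66,  -  61, - 41,-2/13,0, 47/12,21/2, 59/3,39, 62 ] 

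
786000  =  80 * 9825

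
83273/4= 83273/4 = 20818.25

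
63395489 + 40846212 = 104241701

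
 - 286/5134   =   -143/2567= -0.06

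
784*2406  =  1886304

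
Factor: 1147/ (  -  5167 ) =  - 31^1*37^1*5167^( - 1 ) 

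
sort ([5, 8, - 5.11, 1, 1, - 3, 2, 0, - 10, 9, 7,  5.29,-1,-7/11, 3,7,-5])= [ - 10,-5.11, - 5, - 3, -1,-7/11, 0,1,1, 2, 3, 5, 5.29 , 7, 7, 8, 9 ]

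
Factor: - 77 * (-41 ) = 7^1*11^1*41^1 = 3157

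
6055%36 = 7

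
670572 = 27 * 24836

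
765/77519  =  765/77519 = 0.01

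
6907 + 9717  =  16624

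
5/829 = 5/829  =  0.01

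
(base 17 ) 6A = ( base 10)112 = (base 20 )5c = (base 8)160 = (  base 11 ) a2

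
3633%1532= 569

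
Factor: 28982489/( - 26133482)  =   - 2^( - 1) * 31^1*41^ ( - 1)*318701^(  -  1)*934919^1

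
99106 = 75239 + 23867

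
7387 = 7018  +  369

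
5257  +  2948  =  8205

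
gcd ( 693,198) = 99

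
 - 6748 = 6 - 6754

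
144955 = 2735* 53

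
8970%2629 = 1083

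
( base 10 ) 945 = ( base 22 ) 1KL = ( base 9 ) 1260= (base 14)4B7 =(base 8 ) 1661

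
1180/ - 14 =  - 85 + 5/7= - 84.29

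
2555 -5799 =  - 3244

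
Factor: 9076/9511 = 2^2*2269^1*9511^( - 1)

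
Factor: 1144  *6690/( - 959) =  - 7653360/959 = - 2^4*3^1*5^1*7^(  -  1 )*11^1*13^1*137^( - 1)*223^1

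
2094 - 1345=749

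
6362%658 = 440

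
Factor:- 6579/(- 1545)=3^1*5^( - 1)*17^1 * 43^1*103^( - 1) = 2193/515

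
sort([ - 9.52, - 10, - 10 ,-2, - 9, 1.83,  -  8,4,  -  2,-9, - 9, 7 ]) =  [ - 10,-10 ,  -  9.52, - 9, - 9 , - 9,- 8, - 2,  -  2, 1.83 , 4, 7 ] 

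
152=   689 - 537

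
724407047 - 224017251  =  500389796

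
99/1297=99/1297 = 0.08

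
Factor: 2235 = 3^1*5^1*149^1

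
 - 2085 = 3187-5272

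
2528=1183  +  1345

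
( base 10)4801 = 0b1001011000001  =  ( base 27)6fm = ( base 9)6524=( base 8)11301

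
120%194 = 120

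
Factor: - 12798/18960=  - 27/40 = - 2^( - 3 )*3^3*5^(-1)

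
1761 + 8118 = 9879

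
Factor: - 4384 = -2^5*137^1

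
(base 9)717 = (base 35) gn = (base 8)1107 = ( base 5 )4313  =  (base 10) 583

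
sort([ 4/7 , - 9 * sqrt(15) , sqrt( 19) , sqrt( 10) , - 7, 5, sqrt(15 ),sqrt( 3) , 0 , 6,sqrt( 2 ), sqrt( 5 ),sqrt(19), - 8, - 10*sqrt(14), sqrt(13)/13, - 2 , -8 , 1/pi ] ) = [ - 10*  sqrt( 14), -9* sqrt( 15), - 8, - 8, - 7, - 2, 0, sqrt( 13 ) /13,  1/pi,4/7, sqrt(2 ), sqrt( 3 ),sqrt( 5),sqrt( 10),  sqrt(15),sqrt( 19 ), sqrt( 19), 5, 6 ] 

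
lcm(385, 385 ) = 385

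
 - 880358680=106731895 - 987090575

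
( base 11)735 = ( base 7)2403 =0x375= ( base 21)203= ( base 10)885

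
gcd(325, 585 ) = 65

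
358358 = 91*3938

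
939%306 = 21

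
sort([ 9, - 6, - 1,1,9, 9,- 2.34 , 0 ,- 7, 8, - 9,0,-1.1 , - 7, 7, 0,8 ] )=[ - 9 , - 7,-7  , -6, - 2.34, - 1.1, - 1,0,0 , 0,1,7,8,  8,9,9,9]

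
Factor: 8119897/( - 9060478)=  -  2^(-1)*7^ ( - 1 )*17^1*19^1*23^1*227^( - 1)*1093^1*2851^(-1 ) 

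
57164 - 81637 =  - 24473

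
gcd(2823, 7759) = 1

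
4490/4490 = 1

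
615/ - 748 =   -  615/748 = -0.82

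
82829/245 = 338+19/245 = 338.08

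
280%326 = 280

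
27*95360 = 2574720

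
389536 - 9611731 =-9222195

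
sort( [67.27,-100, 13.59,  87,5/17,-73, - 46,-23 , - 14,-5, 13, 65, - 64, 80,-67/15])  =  [-100, - 73, - 64, - 46, -23, - 14, - 5, - 67/15, 5/17,  13, 13.59, 65,67.27,80 , 87]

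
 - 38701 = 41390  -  80091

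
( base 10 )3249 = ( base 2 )110010110001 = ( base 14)1281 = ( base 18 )A09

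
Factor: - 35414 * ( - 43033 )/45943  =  1523970662/45943= 2^1*23^1*1871^1*17707^1*45943^ ( - 1)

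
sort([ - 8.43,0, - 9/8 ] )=[ - 8.43, - 9/8,0 ]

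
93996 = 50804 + 43192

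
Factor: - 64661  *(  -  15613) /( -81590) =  - 2^( - 1)*5^(-1 ) * 13^1*41^(-1)*199^( - 1)*1201^1* 64661^1 = - 1009552193/81590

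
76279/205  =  372 + 19/205 = 372.09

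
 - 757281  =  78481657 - 79238938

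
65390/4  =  16347+ 1/2 = 16347.50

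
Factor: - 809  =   - 809^1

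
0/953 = 0=0.00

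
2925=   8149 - 5224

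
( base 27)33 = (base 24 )3C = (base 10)84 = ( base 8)124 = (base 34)2G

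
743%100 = 43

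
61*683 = 41663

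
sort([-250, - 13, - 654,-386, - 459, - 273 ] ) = [ - 654, - 459 , - 386, - 273,  -  250, - 13 ] 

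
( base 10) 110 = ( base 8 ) 156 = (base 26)46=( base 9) 132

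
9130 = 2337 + 6793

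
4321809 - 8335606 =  - 4013797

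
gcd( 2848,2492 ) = 356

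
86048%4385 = 2733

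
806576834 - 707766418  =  98810416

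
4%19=4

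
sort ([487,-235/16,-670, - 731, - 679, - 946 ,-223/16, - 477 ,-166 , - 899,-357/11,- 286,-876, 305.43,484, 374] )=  [ - 946 , - 899,-876 , - 731, - 679,-670,-477, - 286, - 166,-357/11, - 235/16,-223/16, 305.43, 374, 484,487] 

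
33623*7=235361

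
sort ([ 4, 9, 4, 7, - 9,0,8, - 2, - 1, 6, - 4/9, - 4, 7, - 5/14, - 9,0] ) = [ - 9, - 9, - 4,-2, - 1, - 4/9,  -  5/14, 0, 0, 4, 4,6, 7,7, 8, 9] 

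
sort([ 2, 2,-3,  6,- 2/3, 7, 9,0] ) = [  -  3, - 2/3, 0,2, 2  ,  6,  7, 9 ] 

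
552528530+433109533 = 985638063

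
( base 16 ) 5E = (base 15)64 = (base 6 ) 234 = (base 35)2O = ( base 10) 94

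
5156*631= 3253436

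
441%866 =441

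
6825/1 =6825 = 6825.00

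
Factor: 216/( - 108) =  - 2 = - 2^1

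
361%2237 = 361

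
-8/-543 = 8/543 = 0.01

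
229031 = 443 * 517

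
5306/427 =758/61= 12.43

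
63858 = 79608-15750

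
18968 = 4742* 4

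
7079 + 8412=15491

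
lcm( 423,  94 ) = 846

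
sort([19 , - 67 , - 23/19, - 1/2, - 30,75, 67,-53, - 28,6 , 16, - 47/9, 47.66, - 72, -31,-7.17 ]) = [ - 72, - 67, - 53, - 31, - 30,-28, - 7.17, - 47/9, - 23/19, - 1/2, 6,16,19, 47.66,67,75] 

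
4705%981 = 781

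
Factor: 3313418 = 2^1*67^1*79^1*  313^1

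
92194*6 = 553164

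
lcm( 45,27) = 135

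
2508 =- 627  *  ( - 4 )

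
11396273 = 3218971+8177302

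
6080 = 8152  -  2072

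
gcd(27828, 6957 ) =6957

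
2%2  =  0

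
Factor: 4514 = 2^1*37^1*61^1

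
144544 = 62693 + 81851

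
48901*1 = 48901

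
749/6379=749/6379 = 0.12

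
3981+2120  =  6101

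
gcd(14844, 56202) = 6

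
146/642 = 73/321 = 0.23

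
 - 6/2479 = - 1 + 2473/2479 = - 0.00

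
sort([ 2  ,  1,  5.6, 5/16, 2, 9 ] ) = [ 5/16  ,  1, 2, 2, 5.6, 9] 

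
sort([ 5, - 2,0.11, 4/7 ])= [ - 2, 0.11, 4/7, 5 ] 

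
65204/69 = 65204/69= 944.99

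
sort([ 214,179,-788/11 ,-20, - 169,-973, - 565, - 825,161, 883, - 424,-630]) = [ - 973, - 825, - 630 , - 565, - 424, - 169 , - 788/11, - 20, 161,179,214,883]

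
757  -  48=709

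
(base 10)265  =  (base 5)2030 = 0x109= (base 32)89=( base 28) 9D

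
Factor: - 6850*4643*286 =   -  2^2 *5^2*11^1*13^1 * 137^1*4643^1 =-9096101300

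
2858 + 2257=5115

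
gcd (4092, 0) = 4092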